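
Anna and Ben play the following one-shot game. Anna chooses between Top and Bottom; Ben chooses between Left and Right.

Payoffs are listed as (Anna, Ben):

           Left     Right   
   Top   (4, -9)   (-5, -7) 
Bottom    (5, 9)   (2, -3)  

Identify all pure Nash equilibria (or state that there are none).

(Bottom, Left)

(Top, Left): Anna prefers Bottom (5 > 4); Ben prefers Right (-7 > -9) — not an equilibrium.
(Top, Right): Anna prefers Bottom (2 > -5) — not an equilibrium.
(Bottom, Left): Anna gets 5 ≥ 4 from Top, and Ben gets 9 ≥ -3 from Right — Nash equilibrium.
(Bottom, Right): Ben prefers Left (9 > -3) — not an equilibrium.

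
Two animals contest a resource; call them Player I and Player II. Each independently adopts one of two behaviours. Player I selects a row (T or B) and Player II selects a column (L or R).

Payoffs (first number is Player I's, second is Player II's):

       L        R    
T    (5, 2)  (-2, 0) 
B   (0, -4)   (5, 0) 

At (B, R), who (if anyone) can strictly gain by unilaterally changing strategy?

Player I at (B, R) earns 5; deviating to T yields -2 — not better.
Player II earns 0; deviating to L yields -4 — not better.
Neither player can strictly improve; the profile is a Nash equilibrium.

Neither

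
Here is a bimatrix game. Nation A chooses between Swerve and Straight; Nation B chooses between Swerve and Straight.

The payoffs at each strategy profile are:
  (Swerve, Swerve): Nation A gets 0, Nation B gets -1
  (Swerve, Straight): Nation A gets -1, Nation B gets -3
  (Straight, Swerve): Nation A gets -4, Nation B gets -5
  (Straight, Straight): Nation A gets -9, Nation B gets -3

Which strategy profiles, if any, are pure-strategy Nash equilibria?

(Swerve, Swerve): Nation A gets 0 ≥ -4 from Straight, and Nation B gets -1 ≥ -3 from Straight — Nash equilibrium.
(Swerve, Straight): Nation B prefers Swerve (-1 > -3) — not an equilibrium.
(Straight, Swerve): Nation A prefers Swerve (0 > -4); Nation B prefers Straight (-3 > -5) — not an equilibrium.
(Straight, Straight): Nation A prefers Swerve (-1 > -9) — not an equilibrium.

(Swerve, Swerve)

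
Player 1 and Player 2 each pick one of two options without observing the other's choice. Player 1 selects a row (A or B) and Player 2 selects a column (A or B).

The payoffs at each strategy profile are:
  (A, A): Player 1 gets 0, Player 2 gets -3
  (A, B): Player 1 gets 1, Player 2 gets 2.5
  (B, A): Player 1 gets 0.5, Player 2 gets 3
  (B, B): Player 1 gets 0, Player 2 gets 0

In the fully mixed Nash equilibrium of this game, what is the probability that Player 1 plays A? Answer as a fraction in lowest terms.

6/17

Let r be the probability that Player 1 plays A. In a completely mixed equilibrium, Player 2 must be indifferent between A and B.
Player 2's expected payoff from A is −3r + 3(1−r); from B it is 2.5r.
Setting these equal: −6r + 3 = 2.5r, so r = 6/17.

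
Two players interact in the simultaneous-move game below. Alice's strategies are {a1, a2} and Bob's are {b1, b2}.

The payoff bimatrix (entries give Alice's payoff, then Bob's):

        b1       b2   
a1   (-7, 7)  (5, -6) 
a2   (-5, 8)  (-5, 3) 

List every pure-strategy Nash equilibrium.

(a2, b1)

(a1, b1): Alice prefers a2 (-5 > -7) — not an equilibrium.
(a1, b2): Bob prefers b1 (7 > -6) — not an equilibrium.
(a2, b1): Alice gets -5 ≥ -7 from a1, and Bob gets 8 ≥ 3 from b2 — Nash equilibrium.
(a2, b2): Alice prefers a1 (5 > -5); Bob prefers b1 (8 > 3) — not an equilibrium.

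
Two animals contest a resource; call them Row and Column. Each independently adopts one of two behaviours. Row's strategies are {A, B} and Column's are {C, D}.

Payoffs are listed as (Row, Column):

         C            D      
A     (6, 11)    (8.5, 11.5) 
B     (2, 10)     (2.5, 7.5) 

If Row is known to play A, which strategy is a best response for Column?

D

Against A, Column earns 11 from C and 11.5 from D.
So D is the best response.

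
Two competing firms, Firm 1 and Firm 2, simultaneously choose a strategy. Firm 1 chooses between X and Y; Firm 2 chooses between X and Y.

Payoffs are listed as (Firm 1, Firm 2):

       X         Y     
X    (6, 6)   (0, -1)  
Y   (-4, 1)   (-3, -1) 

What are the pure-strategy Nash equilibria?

(X, X)

(X, X): Firm 1 gets 6 ≥ -4 from Y, and Firm 2 gets 6 ≥ -1 from Y — Nash equilibrium.
(X, Y): Firm 2 prefers X (6 > -1) — not an equilibrium.
(Y, X): Firm 1 prefers X (6 > -4) — not an equilibrium.
(Y, Y): Firm 1 prefers X (0 > -3); Firm 2 prefers X (1 > -1) — not an equilibrium.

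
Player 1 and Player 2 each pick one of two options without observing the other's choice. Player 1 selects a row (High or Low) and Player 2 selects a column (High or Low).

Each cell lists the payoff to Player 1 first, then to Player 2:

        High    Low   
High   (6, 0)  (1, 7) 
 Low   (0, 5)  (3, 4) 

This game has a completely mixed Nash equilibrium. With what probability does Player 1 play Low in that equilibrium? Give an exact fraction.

Let r be the probability that Player 1 plays High. In a completely mixed equilibrium, Player 2 must be indifferent between High and Low.
Player 2's expected payoff from High is 5(1−r); from Low it is 7r + 4(1−r).
Setting these equal: −5r + 5 = 3r + 4, so r = 1/8.
Therefore Player 1 plays Low with probability 1 − 1/8 = 7/8.

7/8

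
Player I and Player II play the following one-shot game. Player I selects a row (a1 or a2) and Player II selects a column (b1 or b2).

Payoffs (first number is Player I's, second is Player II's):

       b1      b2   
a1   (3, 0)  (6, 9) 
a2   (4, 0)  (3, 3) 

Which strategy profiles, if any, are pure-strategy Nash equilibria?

(a1, b2)

(a1, b1): Player I prefers a2 (4 > 3); Player II prefers b2 (9 > 0) — not an equilibrium.
(a1, b2): Player I gets 6 ≥ 3 from a2, and Player II gets 9 ≥ 0 from b1 — Nash equilibrium.
(a2, b1): Player II prefers b2 (3 > 0) — not an equilibrium.
(a2, b2): Player I prefers a1 (6 > 3) — not an equilibrium.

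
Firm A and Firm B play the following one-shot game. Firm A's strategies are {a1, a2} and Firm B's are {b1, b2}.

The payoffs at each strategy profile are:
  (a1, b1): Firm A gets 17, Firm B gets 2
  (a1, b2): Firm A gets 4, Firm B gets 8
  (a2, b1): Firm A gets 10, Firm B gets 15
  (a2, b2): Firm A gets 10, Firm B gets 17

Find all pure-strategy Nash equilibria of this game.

(a2, b2)

(a1, b1): Firm B prefers b2 (8 > 2) — not an equilibrium.
(a1, b2): Firm A prefers a2 (10 > 4) — not an equilibrium.
(a2, b1): Firm A prefers a1 (17 > 10); Firm B prefers b2 (17 > 15) — not an equilibrium.
(a2, b2): Firm A gets 10 ≥ 4 from a1, and Firm B gets 17 ≥ 15 from b1 — Nash equilibrium.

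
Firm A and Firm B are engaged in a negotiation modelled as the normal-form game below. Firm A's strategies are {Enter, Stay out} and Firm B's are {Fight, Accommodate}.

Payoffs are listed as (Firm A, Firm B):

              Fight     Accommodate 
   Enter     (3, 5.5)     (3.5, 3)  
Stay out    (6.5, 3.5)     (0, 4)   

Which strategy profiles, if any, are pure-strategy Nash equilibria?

none

(Enter, Fight): Firm A prefers Stay out (6.5 > 3) — not an equilibrium.
(Enter, Accommodate): Firm B prefers Fight (5.5 > 3) — not an equilibrium.
(Stay out, Fight): Firm B prefers Accommodate (4 > 3.5) — not an equilibrium.
(Stay out, Accommodate): Firm A prefers Enter (3.5 > 0) — not an equilibrium.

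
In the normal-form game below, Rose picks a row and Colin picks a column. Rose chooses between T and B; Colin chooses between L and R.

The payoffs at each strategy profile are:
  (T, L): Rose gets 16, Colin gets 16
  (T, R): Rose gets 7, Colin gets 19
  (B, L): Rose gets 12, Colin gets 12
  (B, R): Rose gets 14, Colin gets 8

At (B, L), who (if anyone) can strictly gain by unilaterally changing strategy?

Rose at (B, L) earns 12; deviating to T yields 16 — a strict improvement.
Colin earns 12; deviating to R yields 8 — not better.
Only Rose has a strictly profitable deviation.

Rose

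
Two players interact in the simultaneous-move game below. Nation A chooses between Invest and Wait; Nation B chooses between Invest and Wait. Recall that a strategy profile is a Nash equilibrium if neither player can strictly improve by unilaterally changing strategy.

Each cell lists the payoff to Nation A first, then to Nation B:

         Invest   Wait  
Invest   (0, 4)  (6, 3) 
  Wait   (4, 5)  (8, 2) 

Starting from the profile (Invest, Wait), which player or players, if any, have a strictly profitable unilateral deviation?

Nation A at (Invest, Wait) earns 6; deviating to Wait yields 8 — a strict improvement.
Nation B earns 3; deviating to Invest yields 4 — a strict improvement.
Both Nation A and Nation B have strictly profitable deviations.

Both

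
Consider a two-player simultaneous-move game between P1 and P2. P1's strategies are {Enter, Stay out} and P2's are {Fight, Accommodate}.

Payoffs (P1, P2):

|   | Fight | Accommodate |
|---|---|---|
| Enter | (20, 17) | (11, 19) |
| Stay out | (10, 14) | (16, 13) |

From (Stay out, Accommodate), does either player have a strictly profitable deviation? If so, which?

P2

P1 at (Stay out, Accommodate) earns 16; deviating to Enter yields 11 — not better.
P2 earns 13; deviating to Fight yields 14 — a strict improvement.
Only P2 has a strictly profitable deviation.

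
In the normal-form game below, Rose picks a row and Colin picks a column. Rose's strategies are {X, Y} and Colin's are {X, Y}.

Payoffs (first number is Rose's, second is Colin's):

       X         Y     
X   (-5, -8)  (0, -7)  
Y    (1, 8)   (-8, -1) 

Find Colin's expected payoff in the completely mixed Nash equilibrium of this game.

First find p, the probability Rose plays X, from Colin's indifference between X and Y: −8p + 8(1−p) = −7p − (1−p), giving p = 9/10.
Since Colin is indifferent in equilibrium, Colin's expected payoff equals the payoff from either column against (9/10, 1/10). Using X: −8(9/10) + 8(1/10) = -32/5.

-32/5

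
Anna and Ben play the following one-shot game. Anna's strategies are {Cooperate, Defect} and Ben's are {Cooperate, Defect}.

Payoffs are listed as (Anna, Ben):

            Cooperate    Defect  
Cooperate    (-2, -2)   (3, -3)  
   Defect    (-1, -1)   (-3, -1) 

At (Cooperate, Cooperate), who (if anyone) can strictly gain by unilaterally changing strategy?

Anna

Anna at (Cooperate, Cooperate) earns -2; deviating to Defect yields -1 — a strict improvement.
Ben earns -2; deviating to Defect yields -3 — not better.
Only Anna has a strictly profitable deviation.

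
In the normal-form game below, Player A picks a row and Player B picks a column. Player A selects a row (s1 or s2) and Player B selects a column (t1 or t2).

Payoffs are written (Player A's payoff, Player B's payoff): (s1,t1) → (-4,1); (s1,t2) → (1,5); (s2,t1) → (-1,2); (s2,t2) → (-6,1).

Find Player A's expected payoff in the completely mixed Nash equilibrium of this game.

-5/2

First find y, the probability Player B plays t1, from Player A's indifference between s1 and s2: −4y + (1−y) = −y − 6(1−y), giving y = 7/10.
Since Player A is indifferent in equilibrium, Player A's expected payoff equals the payoff from either row against (7/10, 3/10). Using s1: −4(7/10) + (3/10) = -5/2.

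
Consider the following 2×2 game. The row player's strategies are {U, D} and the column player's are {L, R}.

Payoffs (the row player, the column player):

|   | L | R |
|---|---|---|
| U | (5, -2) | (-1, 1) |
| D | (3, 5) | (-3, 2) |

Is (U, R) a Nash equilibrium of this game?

At (U, R), the row player earns -1; switching to D would give -3, so the row player has no profitable deviation.
The column player earns 1; switching to L would give -2, so the column player has no profitable deviation.
Neither player can gain by a unilateral deviation, so this profile is a Nash equilibrium.

Yes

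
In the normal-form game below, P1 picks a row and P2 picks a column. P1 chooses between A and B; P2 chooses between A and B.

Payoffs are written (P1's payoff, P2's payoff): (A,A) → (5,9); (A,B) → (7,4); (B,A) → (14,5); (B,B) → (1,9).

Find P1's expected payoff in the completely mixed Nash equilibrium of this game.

31/5

First find y, the probability P2 plays A, from P1's indifference between A and B: 5y + 7(1−y) = 14y + (1−y), giving y = 2/5.
Since P1 is indifferent in equilibrium, P1's expected payoff equals the payoff from either row against (2/5, 3/5). Using A: 5(2/5) + 7(3/5) = 31/5.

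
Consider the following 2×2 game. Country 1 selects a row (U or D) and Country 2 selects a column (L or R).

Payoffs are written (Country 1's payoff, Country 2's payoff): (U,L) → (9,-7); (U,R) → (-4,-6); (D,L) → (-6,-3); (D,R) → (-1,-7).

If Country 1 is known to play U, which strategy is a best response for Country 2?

R

Against U, Country 2 earns -7 from L and -6 from R.
So R is the best response.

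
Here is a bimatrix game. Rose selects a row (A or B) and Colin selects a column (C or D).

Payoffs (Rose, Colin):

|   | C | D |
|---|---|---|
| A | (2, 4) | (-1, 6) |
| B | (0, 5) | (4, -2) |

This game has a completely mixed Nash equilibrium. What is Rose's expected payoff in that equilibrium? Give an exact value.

8/7

First find y, the probability Colin plays C, from Rose's indifference between A and B: 2y − (1−y) = 4(1−y), giving y = 5/7.
Since Rose is indifferent in equilibrium, Rose's expected payoff equals the payoff from either row against (5/7, 2/7). Using A: 2(5/7) − (2/7) = 8/7.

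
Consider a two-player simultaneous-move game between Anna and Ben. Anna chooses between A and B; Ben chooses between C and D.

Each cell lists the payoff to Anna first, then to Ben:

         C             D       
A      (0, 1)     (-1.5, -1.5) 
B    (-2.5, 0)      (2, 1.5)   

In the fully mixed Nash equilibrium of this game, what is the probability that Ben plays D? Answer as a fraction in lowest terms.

Let y be the probability that Ben plays C. In a completely mixed equilibrium, Anna must be indifferent between A and B.
Anna's expected payoff from A is −1.5(1−y); from B it is −2.5y + 2(1−y).
Setting these equal: 1.5y − 1.5 = −4.5y + 2, so y = 7/12.
Therefore Ben plays D with probability 1 − 7/12 = 5/12.

5/12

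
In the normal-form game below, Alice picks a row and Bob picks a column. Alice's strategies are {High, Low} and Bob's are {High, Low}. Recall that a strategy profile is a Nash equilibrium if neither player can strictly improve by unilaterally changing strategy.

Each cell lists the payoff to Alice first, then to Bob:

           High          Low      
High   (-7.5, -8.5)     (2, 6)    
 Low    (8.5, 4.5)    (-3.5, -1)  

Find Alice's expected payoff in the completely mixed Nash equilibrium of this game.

-37/86

First find q, the probability Bob plays High, from Alice's indifference between High and Low: −7.5q + 2(1−q) = 8.5q − 3.5(1−q), giving q = 11/43.
Since Alice is indifferent in equilibrium, Alice's expected payoff equals the payoff from either row against (11/43, 32/43). Using High: −7.5(11/43) + 2(32/43) = -37/86.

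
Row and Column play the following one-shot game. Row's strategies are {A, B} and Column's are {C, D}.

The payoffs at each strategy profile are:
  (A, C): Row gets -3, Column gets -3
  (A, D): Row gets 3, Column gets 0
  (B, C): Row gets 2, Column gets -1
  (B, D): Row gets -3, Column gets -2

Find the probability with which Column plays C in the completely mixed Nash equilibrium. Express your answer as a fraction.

Let q be the probability that Column plays C. In a completely mixed equilibrium, Row must be indifferent between A and B.
Row's expected payoff from A is −3q + 3(1−q); from B it is 2q − 3(1−q).
Setting these equal: −6q + 3 = 5q − 3, so q = 6/11.

6/11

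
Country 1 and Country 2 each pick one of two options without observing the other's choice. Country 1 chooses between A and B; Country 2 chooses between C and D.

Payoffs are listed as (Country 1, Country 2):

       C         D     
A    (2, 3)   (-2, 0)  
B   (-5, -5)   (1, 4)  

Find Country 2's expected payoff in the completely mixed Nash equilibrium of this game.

First find p, the probability Country 1 plays A, from Country 2's indifference between C and D: 3p − 5(1−p) = 4(1−p), giving p = 3/4.
Since Country 2 is indifferent in equilibrium, Country 2's expected payoff equals the payoff from either column against (3/4, 1/4). Using C: 3(3/4) − 5(1/4) = 1.

1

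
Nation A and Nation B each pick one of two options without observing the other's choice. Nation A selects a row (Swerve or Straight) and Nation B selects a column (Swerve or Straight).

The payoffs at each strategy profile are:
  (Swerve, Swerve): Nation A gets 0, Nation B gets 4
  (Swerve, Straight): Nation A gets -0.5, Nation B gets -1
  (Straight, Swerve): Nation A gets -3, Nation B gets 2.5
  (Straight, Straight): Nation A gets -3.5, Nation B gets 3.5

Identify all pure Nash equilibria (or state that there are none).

(Swerve, Swerve): Nation A gets 0 ≥ -3 from Straight, and Nation B gets 4 ≥ -1 from Straight — Nash equilibrium.
(Swerve, Straight): Nation B prefers Swerve (4 > -1) — not an equilibrium.
(Straight, Swerve): Nation A prefers Swerve (0 > -3); Nation B prefers Straight (3.5 > 2.5) — not an equilibrium.
(Straight, Straight): Nation A prefers Swerve (-0.5 > -3.5) — not an equilibrium.

(Swerve, Swerve)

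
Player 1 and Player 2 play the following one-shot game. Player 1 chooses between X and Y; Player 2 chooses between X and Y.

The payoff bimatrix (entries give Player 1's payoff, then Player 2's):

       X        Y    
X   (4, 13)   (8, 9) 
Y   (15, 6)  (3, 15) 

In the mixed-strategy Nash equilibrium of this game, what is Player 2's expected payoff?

First find x, the probability Player 1 plays X, from Player 2's indifference between X and Y: 13x + 6(1−x) = 9x + 15(1−x), giving x = 9/13.
Since Player 2 is indifferent in equilibrium, Player 2's expected payoff equals the payoff from either column against (9/13, 4/13). Using X: 13(9/13) + 6(4/13) = 141/13.

141/13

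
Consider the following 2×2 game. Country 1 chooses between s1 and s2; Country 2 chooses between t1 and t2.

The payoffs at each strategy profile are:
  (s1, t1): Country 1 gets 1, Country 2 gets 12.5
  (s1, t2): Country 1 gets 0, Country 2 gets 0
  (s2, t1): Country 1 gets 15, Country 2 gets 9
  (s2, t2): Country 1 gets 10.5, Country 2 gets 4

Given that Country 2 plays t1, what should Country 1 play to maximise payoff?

s2

Against t1, Country 1 earns 1 from s1 and 15 from s2.
So s2 is the best response.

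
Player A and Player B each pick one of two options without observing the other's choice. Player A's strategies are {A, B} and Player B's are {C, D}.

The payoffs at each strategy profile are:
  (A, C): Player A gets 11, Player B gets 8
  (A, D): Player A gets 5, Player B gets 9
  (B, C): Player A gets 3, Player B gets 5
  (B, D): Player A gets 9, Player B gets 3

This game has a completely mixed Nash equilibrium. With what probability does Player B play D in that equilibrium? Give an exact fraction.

Let q be the probability that Player B plays C. In a completely mixed equilibrium, Player A must be indifferent between A and B.
Player A's expected payoff from A is 11q + 5(1−q); from B it is 3q + 9(1−q).
Setting these equal: 6q + 5 = −6q + 9, so q = 1/3.
Therefore Player B plays D with probability 1 − 1/3 = 2/3.

2/3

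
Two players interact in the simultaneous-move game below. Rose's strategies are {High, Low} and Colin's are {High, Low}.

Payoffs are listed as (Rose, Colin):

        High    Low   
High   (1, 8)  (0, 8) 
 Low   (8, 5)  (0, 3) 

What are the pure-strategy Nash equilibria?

(High, High): Rose prefers Low (8 > 1) — not an equilibrium.
(High, Low): Rose gets 0 ≥ 0 from Low, and Colin gets 8 ≥ 8 from High — Nash equilibrium.
(Low, High): Rose gets 8 ≥ 1 from High, and Colin gets 5 ≥ 3 from Low — Nash equilibrium.
(Low, Low): Colin prefers High (5 > 3) — not an equilibrium.

(High, Low) and (Low, High)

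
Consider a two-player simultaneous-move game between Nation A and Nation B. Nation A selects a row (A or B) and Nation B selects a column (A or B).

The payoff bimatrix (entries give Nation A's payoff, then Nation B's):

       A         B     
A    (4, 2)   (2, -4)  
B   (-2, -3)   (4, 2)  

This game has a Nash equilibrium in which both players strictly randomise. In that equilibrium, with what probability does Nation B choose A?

1/4

Let c be the probability that Nation B plays A. In a completely mixed equilibrium, Nation A must be indifferent between A and B.
Nation A's expected payoff from A is 4c + 2(1−c); from B it is −2c + 4(1−c).
Setting these equal: 2c + 2 = −6c + 4, so c = 1/4.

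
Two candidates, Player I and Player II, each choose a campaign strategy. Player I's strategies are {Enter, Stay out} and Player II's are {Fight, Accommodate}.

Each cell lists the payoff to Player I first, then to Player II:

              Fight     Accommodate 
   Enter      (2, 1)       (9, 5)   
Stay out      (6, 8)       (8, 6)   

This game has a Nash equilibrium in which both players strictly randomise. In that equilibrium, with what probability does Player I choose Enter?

Let r be the probability that Player I plays Enter. In a completely mixed equilibrium, Player II must be indifferent between Fight and Accommodate.
Player II's expected payoff from Fight is r + 8(1−r); from Accommodate it is 5r + 6(1−r).
Setting these equal: −7r + 8 = −r + 6, so r = 1/3.

1/3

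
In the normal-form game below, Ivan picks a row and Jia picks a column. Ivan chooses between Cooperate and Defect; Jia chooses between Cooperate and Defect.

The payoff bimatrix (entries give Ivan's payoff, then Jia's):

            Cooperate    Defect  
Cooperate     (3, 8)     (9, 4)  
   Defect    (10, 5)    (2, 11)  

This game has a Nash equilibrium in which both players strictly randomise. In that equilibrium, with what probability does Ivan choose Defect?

Let r be the probability that Ivan plays Cooperate. In a completely mixed equilibrium, Jia must be indifferent between Cooperate and Defect.
Jia's expected payoff from Cooperate is 8r + 5(1−r); from Defect it is 4r + 11(1−r).
Setting these equal: 3r + 5 = −7r + 11, so r = 3/5.
Therefore Ivan plays Defect with probability 1 − 3/5 = 2/5.

2/5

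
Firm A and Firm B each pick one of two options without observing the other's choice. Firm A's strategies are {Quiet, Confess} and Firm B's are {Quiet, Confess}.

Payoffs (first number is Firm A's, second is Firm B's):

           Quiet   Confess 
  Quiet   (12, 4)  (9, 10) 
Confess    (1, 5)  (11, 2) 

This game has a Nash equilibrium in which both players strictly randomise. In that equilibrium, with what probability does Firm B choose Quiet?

Let c be the probability that Firm B plays Quiet. In a completely mixed equilibrium, Firm A must be indifferent between Quiet and Confess.
Firm A's expected payoff from Quiet is 12c + 9(1−c); from Confess it is c + 11(1−c).
Setting these equal: 3c + 9 = −10c + 11, so c = 2/13.

2/13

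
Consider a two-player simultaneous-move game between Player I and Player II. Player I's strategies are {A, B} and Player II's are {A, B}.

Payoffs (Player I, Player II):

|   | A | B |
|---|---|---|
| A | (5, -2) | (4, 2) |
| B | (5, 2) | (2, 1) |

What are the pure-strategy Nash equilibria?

(A, B) and (B, A)

(A, A): Player II prefers B (2 > -2) — not an equilibrium.
(A, B): Player I gets 4 ≥ 2 from B, and Player II gets 2 ≥ -2 from A — Nash equilibrium.
(B, A): Player I gets 5 ≥ 5 from A, and Player II gets 2 ≥ 1 from B — Nash equilibrium.
(B, B): Player I prefers A (4 > 2); Player II prefers A (2 > 1) — not an equilibrium.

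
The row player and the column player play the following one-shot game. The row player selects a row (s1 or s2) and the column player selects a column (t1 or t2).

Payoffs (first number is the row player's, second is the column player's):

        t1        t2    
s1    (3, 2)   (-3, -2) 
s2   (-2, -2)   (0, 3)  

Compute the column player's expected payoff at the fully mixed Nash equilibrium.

2/9

First find p, the probability the row player plays s1, from the column player's indifference between t1 and t2: 2p − 2(1−p) = −2p + 3(1−p), giving p = 5/9.
Since the column player is indifferent in equilibrium, the column player's expected payoff equals the payoff from either column against (5/9, 4/9). Using t1: 2(5/9) − 2(4/9) = 2/9.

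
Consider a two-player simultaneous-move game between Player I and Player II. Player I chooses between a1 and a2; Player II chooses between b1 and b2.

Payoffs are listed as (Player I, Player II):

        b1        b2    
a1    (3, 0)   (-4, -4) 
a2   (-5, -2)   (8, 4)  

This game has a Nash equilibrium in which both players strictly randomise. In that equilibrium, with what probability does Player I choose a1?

3/5

Let r be the probability that Player I plays a1. In a completely mixed equilibrium, Player II must be indifferent between b1 and b2.
Player II's expected payoff from b1 is −2(1−r); from b2 it is −4r + 4(1−r).
Setting these equal: 2r − 2 = −8r + 4, so r = 3/5.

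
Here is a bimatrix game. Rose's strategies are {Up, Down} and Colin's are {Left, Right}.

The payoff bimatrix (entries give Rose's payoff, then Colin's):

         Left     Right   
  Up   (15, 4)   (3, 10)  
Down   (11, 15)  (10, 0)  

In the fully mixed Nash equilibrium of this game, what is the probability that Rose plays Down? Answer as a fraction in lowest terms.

Let x be the probability that Rose plays Up. In a completely mixed equilibrium, Colin must be indifferent between Left and Right.
Colin's expected payoff from Left is 4x + 15(1−x); from Right it is 10x.
Setting these equal: −11x + 15 = 10x, so x = 5/7.
Therefore Rose plays Down with probability 1 − 5/7 = 2/7.

2/7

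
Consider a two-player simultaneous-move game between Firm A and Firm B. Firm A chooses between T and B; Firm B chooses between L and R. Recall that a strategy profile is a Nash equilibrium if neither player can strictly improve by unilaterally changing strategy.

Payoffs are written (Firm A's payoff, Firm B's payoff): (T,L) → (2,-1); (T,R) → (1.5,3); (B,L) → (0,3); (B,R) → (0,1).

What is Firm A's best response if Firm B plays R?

Against R, Firm A earns 1.5 from T and 0 from B.
So T is the best response.

T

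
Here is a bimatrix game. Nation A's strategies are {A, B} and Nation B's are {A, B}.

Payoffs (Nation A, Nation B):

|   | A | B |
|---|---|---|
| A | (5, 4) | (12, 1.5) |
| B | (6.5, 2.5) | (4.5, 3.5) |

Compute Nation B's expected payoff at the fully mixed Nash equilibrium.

41/14

First find x, the probability Nation A plays A, from Nation B's indifference between A and B: 4x + 2.5(1−x) = 1.5x + 3.5(1−x), giving x = 2/7.
Since Nation B is indifferent in equilibrium, Nation B's expected payoff equals the payoff from either column against (2/7, 5/7). Using A: 4(2/7) + 2.5(5/7) = 41/14.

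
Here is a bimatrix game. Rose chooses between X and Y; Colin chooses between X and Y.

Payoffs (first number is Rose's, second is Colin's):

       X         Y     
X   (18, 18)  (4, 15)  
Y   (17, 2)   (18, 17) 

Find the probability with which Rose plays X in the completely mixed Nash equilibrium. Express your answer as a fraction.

5/6

Let p be the probability that Rose plays X. In a completely mixed equilibrium, Colin must be indifferent between X and Y.
Colin's expected payoff from X is 18p + 2(1−p); from Y it is 15p + 17(1−p).
Setting these equal: 16p + 2 = −2p + 17, so p = 5/6.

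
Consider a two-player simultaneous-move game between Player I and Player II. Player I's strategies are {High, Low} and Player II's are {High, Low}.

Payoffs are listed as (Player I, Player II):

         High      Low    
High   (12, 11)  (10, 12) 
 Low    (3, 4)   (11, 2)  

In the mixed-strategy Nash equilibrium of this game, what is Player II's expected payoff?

26/3

First find p, the probability Player I plays High, from Player II's indifference between High and Low: 11p + 4(1−p) = 12p + 2(1−p), giving p = 2/3.
Since Player II is indifferent in equilibrium, Player II's expected payoff equals the payoff from either column against (2/3, 1/3). Using High: 11(2/3) + 4(1/3) = 26/3.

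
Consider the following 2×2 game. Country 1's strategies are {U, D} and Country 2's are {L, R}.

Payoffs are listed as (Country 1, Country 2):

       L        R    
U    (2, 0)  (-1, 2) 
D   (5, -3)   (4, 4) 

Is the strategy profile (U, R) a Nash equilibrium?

No

At (U, R), Country 1 earns -1; switching to D would give 4, so Country 1 would deviate.
Country 2 earns 2; switching to L would give 0, so Country 2 has no profitable deviation.
Since at least one player can profitably deviate, this is not a Nash equilibrium.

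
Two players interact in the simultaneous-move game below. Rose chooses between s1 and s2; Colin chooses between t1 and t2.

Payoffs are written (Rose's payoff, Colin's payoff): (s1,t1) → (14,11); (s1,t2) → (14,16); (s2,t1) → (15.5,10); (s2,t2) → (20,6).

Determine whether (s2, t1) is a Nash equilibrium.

At (s2, t1), Rose earns 15.5; switching to s1 would give 14, so Rose has no profitable deviation.
Colin earns 10; switching to t2 would give 6, so Colin has no profitable deviation.
Neither player can gain by a unilateral deviation, so this profile is a Nash equilibrium.

Yes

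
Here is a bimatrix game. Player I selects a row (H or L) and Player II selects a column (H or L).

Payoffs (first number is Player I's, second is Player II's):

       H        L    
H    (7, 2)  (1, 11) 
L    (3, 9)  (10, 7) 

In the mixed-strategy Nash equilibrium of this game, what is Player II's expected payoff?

First find p, the probability Player I plays H, from Player II's indifference between H and L: 2p + 9(1−p) = 11p + 7(1−p), giving p = 2/11.
Since Player II is indifferent in equilibrium, Player II's expected payoff equals the payoff from either column against (2/11, 9/11). Using H: 2(2/11) + 9(9/11) = 85/11.

85/11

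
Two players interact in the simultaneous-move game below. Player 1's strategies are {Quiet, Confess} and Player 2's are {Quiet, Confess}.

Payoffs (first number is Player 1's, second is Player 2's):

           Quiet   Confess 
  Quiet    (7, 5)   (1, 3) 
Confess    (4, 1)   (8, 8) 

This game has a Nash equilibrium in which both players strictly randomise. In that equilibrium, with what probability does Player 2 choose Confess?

Let c be the probability that Player 2 plays Quiet. In a completely mixed equilibrium, Player 1 must be indifferent between Quiet and Confess.
Player 1's expected payoff from Quiet is 7c + (1−c); from Confess it is 4c + 8(1−c).
Setting these equal: 6c + 1 = −4c + 8, so c = 7/10.
Therefore Player 2 plays Confess with probability 1 − 7/10 = 3/10.

3/10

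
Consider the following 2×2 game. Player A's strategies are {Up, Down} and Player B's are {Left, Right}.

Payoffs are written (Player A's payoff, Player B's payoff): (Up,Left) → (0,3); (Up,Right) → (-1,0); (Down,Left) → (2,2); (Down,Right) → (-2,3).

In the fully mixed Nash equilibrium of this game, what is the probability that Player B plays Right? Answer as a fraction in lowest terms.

2/3

Let q be the probability that Player B plays Left. In a completely mixed equilibrium, Player A must be indifferent between Up and Down.
Player A's expected payoff from Up is −(1−q); from Down it is 2q − 2(1−q).
Setting these equal: q − 1 = 4q − 2, so q = 1/3.
Therefore Player B plays Right with probability 1 − 1/3 = 2/3.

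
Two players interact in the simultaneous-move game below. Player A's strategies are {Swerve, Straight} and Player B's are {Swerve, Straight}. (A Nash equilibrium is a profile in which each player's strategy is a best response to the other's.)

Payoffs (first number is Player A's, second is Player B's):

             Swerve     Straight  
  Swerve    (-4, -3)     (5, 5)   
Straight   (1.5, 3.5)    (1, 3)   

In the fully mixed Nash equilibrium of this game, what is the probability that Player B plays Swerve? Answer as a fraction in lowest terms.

8/19

Let y be the probability that Player B plays Swerve. In a completely mixed equilibrium, Player A must be indifferent between Swerve and Straight.
Player A's expected payoff from Swerve is −4y + 5(1−y); from Straight it is 1.5y + (1−y).
Setting these equal: −9y + 5 = 0.5y + 1, so y = 8/19.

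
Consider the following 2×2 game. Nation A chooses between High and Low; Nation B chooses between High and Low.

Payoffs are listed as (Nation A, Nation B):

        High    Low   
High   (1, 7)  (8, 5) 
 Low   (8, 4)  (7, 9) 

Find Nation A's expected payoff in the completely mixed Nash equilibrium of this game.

57/8

First find q, the probability Nation B plays High, from Nation A's indifference between High and Low: q + 8(1−q) = 8q + 7(1−q), giving q = 1/8.
Since Nation A is indifferent in equilibrium, Nation A's expected payoff equals the payoff from either row against (1/8, 7/8). Using High: (1/8) + 8(7/8) = 57/8.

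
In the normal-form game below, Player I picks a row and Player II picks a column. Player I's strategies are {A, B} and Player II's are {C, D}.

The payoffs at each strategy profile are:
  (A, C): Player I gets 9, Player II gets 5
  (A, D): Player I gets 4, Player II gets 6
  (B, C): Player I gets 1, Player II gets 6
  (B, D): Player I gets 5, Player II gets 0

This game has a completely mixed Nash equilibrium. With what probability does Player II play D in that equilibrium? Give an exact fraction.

Let c be the probability that Player II plays C. In a completely mixed equilibrium, Player I must be indifferent between A and B.
Player I's expected payoff from A is 9c + 4(1−c); from B it is c + 5(1−c).
Setting these equal: 5c + 4 = −4c + 5, so c = 1/9.
Therefore Player II plays D with probability 1 − 1/9 = 8/9.

8/9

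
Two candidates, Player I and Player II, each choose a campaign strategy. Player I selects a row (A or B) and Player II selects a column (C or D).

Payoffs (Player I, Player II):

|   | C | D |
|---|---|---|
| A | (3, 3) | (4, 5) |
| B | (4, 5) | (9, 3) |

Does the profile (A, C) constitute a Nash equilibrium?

No

At (A, C), Player I earns 3; switching to B would give 4, so Player I would deviate.
Player II earns 3; switching to D would give 5, so Player II would deviate.
Since at least one player can profitably deviate, this is not a Nash equilibrium.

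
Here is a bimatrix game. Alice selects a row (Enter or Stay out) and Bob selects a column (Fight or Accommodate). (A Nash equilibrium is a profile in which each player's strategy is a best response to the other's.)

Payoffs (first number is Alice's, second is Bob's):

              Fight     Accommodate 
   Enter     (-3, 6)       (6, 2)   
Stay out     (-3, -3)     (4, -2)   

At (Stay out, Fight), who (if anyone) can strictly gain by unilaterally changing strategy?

Alice at (Stay out, Fight) earns -3; deviating to Enter yields -3 — not better.
Bob earns -3; deviating to Accommodate yields -2 — a strict improvement.
Only Bob has a strictly profitable deviation.

Bob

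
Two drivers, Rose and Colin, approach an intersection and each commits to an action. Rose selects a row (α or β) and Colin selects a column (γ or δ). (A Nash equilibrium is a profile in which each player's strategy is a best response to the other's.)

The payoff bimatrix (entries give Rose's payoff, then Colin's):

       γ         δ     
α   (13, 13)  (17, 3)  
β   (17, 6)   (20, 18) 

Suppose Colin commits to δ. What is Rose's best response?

Against δ, Rose earns 17 from α and 20 from β.
So β is the best response.

β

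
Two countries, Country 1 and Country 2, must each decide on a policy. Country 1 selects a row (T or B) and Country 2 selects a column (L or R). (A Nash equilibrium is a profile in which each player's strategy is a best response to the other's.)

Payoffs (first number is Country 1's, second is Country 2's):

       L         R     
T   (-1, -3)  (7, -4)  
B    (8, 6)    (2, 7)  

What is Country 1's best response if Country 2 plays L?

B

Against L, Country 1 earns -1 from T and 8 from B.
So B is the best response.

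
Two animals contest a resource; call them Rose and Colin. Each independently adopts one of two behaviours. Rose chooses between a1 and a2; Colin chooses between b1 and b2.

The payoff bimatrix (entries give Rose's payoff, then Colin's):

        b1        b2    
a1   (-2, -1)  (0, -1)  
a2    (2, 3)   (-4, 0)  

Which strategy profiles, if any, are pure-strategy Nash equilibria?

(a1, b1): Rose prefers a2 (2 > -2) — not an equilibrium.
(a1, b2): Rose gets 0 ≥ -4 from a2, and Colin gets -1 ≥ -1 from b1 — Nash equilibrium.
(a2, b1): Rose gets 2 ≥ -2 from a1, and Colin gets 3 ≥ 0 from b2 — Nash equilibrium.
(a2, b2): Rose prefers a1 (0 > -4); Colin prefers b1 (3 > 0) — not an equilibrium.

(a1, b2) and (a2, b1)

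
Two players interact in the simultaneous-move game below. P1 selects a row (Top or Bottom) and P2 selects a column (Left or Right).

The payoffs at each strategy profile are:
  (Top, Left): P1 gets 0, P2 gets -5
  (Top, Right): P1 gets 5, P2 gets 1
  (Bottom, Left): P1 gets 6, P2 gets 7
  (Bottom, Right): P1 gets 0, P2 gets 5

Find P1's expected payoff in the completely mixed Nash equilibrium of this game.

First find q, the probability P2 plays Left, from P1's indifference between Top and Bottom: 5(1−q) = 6q, giving q = 5/11.
Since P1 is indifferent in equilibrium, P1's expected payoff equals the payoff from either row against (5/11, 6/11). Using Top: 5(6/11) = 30/11.

30/11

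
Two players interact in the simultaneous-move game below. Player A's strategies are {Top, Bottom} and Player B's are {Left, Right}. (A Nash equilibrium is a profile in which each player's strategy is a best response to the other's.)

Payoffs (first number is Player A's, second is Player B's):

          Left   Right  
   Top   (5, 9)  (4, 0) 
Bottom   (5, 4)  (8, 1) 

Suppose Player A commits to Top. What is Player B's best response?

Against Top, Player B earns 9 from Left and 0 from Right.
So Left is the best response.

Left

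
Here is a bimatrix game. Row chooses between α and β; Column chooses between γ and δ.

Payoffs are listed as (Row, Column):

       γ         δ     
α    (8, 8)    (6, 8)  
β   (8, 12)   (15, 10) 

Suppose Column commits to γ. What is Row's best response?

either — both α and β are best responses

Against γ, Row earns 8 from α and 8 from β.
So either strategy is a best response.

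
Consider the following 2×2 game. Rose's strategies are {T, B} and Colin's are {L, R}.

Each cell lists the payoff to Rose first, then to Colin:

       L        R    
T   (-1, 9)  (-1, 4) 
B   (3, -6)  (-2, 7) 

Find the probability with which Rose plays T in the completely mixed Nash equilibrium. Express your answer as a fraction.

Let p be the probability that Rose plays T. In a completely mixed equilibrium, Colin must be indifferent between L and R.
Colin's expected payoff from L is 9p − 6(1−p); from R it is 4p + 7(1−p).
Setting these equal: 15p − 6 = −3p + 7, so p = 13/18.

13/18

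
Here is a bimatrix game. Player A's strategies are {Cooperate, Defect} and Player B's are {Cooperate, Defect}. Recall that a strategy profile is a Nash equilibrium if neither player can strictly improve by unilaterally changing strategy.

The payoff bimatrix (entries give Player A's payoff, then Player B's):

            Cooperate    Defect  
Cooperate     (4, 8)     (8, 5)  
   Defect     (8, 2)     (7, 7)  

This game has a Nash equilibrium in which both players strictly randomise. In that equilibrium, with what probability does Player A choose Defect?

Let x be the probability that Player A plays Cooperate. In a completely mixed equilibrium, Player B must be indifferent between Cooperate and Defect.
Player B's expected payoff from Cooperate is 8x + 2(1−x); from Defect it is 5x + 7(1−x).
Setting these equal: 6x + 2 = −2x + 7, so x = 5/8.
Therefore Player A plays Defect with probability 1 − 5/8 = 3/8.

3/8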